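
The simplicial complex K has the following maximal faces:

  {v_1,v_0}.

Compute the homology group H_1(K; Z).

H_1 = 0.

Take the total order v_0 < v_1 on the vertex set. Then K (dimension 1) consists of the simplices:

  0-simplices (2): [v_0], [v_1]
  1-simplices (1): [v_0,v_1]

giving chain groups C_0 ≅ Z^2, C_1 ≅ Z^1.

∂_1: C_1 → C_0 sends each edge [p,q] (with p < q) to q − p.
This gives a 2×1 integer matrix of rank 1; reducing to Smith normal form yields diagonal entries (1).

Now H_k = ker ∂_k / im ∂_{k+1}, so:

  H_1: rank ker ∂_1 − rank ∂_2 = (1 − 1) − 0 = 0, and there is no ∂_2, so H_1 ≅ 0.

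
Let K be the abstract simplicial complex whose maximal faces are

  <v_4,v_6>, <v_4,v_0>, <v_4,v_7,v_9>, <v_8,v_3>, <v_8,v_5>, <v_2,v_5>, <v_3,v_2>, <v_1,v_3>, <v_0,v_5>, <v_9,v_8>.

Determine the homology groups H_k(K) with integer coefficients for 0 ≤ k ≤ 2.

Fix the vertex order v_0 < v_1 < v_2 < v_3 < v_4 < v_5 < v_6 < v_7 < v_8 < v_9 and write every simplex with vertices in increasing order. Then dim K = 2 and the simplices of K are:

  0-simplices (10): [v_0], [v_1], [v_2], [v_3], [v_4], [v_5], [v_6], [v_7], [v_8], [v_9]
  1-simplices (12): [v_0,v_4], [v_0,v_5], [v_1,v_3], [v_2,v_3], [v_2,v_5], [v_3,v_8], [v_4,v_6], [v_4,v_7], [v_4,v_9], [v_5,v_8], [v_7,v_9], [v_8,v_9]
  2-simplices (1): [v_4,v_7,v_9]

giving chain groups C_0 ≅ Z^10, C_1 ≅ Z^12, C_2 ≅ Z^1.

∂_1: C_1 → C_0 maps an edge to its endpoints' difference, ∂[p,q] = q − p.
As a 10×12 matrix over Z this has rank 9, with invariant factors (1,1,1,1,1,1,1,1,1).

∂_2: C_2 → C_1 sends each 2-simplex [p,q,r] to [q,r] − [p,r] + [p,q]. For instance
  ∂[v_4,v_7,v_9] = [v_7,v_9] − [v_4,v_9] + [v_4,v_7].
As a 12×1 matrix over Z this has rank 1, with invariant factors (1).

Reading off H_k = ker ∂_k / im ∂_{k+1}:

  H_0: rank C_0 − rank ∂_1 = 10 − 9 = 1, and the invariant factors of ∂_1 are all 1, so H_0 = Z.
  H_1: rank ker ∂_1 − rank ∂_2 = (12 − 9) − 1 = 2, and the invariant factors of ∂_2 are all 1, so H_1 = Z^2.
  H_2: rank ker ∂_2 − rank ∂_3 = (1 − 1) − 0 = 0, and there is no ∂_3, so H_2 = 0.

As a check, the Euler characteristic is 10 − 12 + 1 = -1, which agrees with 1 − 2 + 0 = -1.

H_0 ≅ Z,  H_1 ≅ Z^2,  H_2 = 0.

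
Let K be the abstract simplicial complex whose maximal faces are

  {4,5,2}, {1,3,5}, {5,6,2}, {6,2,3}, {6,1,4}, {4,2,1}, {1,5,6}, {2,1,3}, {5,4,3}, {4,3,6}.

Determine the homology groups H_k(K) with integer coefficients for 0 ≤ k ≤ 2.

H_0 ≅ Z,  H_1 ≅ Z/2Z,  H_2 = 0.

Fix the vertex order 1 < 2 < 3 < 4 < 5 < 6 and write every simplex with vertices in increasing order. Then dim K = 2 and the simplices of K are:

  0-simplices (6): [1], [2], [3], [4], [5], [6]
  1-simplices (15): [1,2], [1,3], [1,4], [1,5], [1,6], [2,3], [2,4], [2,5], [2,6], [3,4], [3,5], [3,6], [4,5], [4,6], [5,6]
  2-simplices (10): [1,2,3], [1,2,4], [1,3,5], [1,4,6], [1,5,6], [2,3,6], [2,4,5], [2,5,6], [3,4,5], [3,4,6]

giving chain groups C_0 ≅ Z^6, C_1 ≅ Z^15, C_2 ≅ Z^10.

The boundary map ∂_1: C_1 → C_0 maps an edge to its endpoints' difference, ∂[p,q] = q − p. For instance
  ∂[1,4] = [4] − [1].
The resulting 6×15 matrix has rank 5, and its Smith normal form has invariant factors (1,1,1,1,1).

∂_2: C_2 → C_1 maps a triangle to the signed sum of its edges. For instance
  ∂[1,2,4] = [2,4] − [1,4] + [1,2],
  ∂[3,4,5] = [4,5] − [3,5] + [3,4].
As a 15×10 matrix over Z this has rank 10, with invariant factors (1,1,1,1,1,1,1,1,1,2).

Computing H_k = (kernel of ∂_k) / (image of ∂_{k+1}):

  H_0: rank C_0 − rank ∂_1 = 6 − 5 = 1, and the invariant factors of ∂_1 are all 1, so H_0 ≅ Z.
  H_1: rank ker ∂_1 − rank ∂_2 = (15 − 5) − 10 = 0, and ∂_2 has invariant factor 2 > 1, so H_1 ≅ Z/2Z.
  H_2: rank ker ∂_2 − rank ∂_3 = (10 − 10) − 0 = 0, and there is no ∂_3, so H_2 ≅ 0.

As a check, the Euler characteristic is 6 − 15 + 10 = 1, which agrees with 1 − 0 + 0 = 1.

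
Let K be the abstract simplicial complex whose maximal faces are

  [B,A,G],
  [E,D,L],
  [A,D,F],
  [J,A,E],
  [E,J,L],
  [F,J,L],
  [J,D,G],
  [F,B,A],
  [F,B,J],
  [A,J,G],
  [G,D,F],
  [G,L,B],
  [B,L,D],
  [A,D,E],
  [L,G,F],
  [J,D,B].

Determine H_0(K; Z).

H_0 = Z.

Fix the vertex order A < B < D < E < F < G < J < L and write every simplex with vertices in increasing order. Then dim K = 2 and the simplices of K are:

  0-simplices (8): A, B, D, E, F, G, J, L
  1-simplices (24): AB, AD, AE, AF, AG, AJ, BD, BF, BG, BJ, BL, DE, DF, DG, DJ, DL, EJ, EL, FG, FJ, FL, GJ, GL, JL
  2-simplices (16): ABF, ABG, ADE, ADF, AEJ, AGJ, BDJ, BDL, BFJ, BGL, DEL, DFG, DGJ, EJL, FGL, FJL

so the chain groups are C_0 ≅ Z^8, C_1 ≅ Z^24, C_2 ≅ Z^16.

∂_1: C_1 → C_0 sends each edge [p,q] (with p < q) to q − p. For instance
  ∂DJ = J − D.
The 8×24 boundary matrix has rank 7 and Smith normal form diag(1,1,1,1,1,1,1).

∂_2: C_2 → C_1 acts by ∂[p,q,r] = [q,r] − [p,r] + [p,q]. For instance
  ∂BDJ = DJ − BJ + BD,
  ∂AEJ = EJ − AJ + AE.
The resulting 24×16 matrix has rank 15, and its Smith normal form has invariant factors (1,1,1,1,1,1,1,1,1,1,1,1,1,1,1).

Reading off H_k = ker ∂_k / im ∂_{k+1}:

  H_0: rank C_0 − rank ∂_1 = 8 − 7 = 1, and the invariant factors of ∂_1 are all 1, so H_0 ≅ Z.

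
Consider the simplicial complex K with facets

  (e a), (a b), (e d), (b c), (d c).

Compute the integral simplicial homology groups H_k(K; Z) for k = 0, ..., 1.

We work with the vertex ordering a < b < c < d < e. The simplices of K, each written with vertices in increasing order, are:

  0-simplices (5): a, b, c, d, e
  1-simplices (5): ab, ae, bc, cd, de

giving chain groups C_0 ≅ Z^5, C_1 ≅ Z^5.

Boundary ∂_1: C_1 → C_0 maps an edge to its endpoints' difference, ∂[p,q] = q − p. For instance
  ∂cd = d − c.
The 5×5 boundary matrix has rank 4 and Smith normal form diag(1,1,1,1).

Now H_k = ker ∂_k / im ∂_{k+1}, so:

  H_0: rank C_0 − rank ∂_1 = 5 − 4 = 1, and the invariant factors of ∂_1 are all 1, so H_0 ≅ Z.
  H_1: rank ker ∂_1 − rank ∂_2 = (5 − 4) − 0 = 1, and there is no ∂_2, so H_1 ≅ Z.

H_0 ≅ Z,  H_1 ≅ Z.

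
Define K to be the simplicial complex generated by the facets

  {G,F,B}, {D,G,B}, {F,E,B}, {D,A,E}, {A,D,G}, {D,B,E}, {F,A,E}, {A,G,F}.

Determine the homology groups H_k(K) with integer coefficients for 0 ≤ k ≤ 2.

K has 6 vertices, 12 edges, 8 triangles.
rank ∂_0 = 0, rank ∂_1 = 5 ⇒ b_0 = 6 − 0 − 5 = 1; all invariant factors of ∂_1 are 1 so no torsion. So H_0 ≅ Z.
rank ∂_1 = 5, rank ∂_2 = 7 ⇒ b_1 = 12 − 5 − 7 = 0; all invariant factors of ∂_2 are 1 so no torsion. So H_1 ≅ 0.
rank ∂_2 = 7, rank ∂_3 = 0 ⇒ b_2 = 8 − 7 − 0 = 1. So H_2 ≅ Z.

H_0 = Z,  H_1 = 0,  H_2 = Z.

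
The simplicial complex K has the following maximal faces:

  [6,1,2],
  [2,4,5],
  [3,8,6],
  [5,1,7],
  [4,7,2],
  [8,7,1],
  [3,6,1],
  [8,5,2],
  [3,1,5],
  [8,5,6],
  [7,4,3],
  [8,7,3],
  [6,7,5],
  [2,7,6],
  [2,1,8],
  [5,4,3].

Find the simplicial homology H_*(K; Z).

We work with the vertex ordering 1 < 2 < 3 < 4 < 5 < 6 < 7 < 8. The simplices of K, each written with vertices in increasing order, are:

  0-simplices (8): [1], [2], [3], [4], [5], [6], [7], [8]
  1-simplices (24): (24 of them)
  2-simplices (16): [1,2,6], [1,2,8], [1,3,5], [1,3,6], [1,5,7], [1,7,8], [2,4,5], [2,4,7], [2,5,8], [2,6,7], [3,4,5], [3,4,7], [3,6,8], [3,7,8], [5,6,7], [5,6,8]

Hence C_0 ≅ Z^8, C_1 ≅ Z^24, C_2 ≅ Z^16.

Boundary ∂_1: C_1 → C_0 maps an edge to its endpoints' difference, ∂[p,q] = q − p.
The resulting 8×24 matrix has rank 7, and its Smith normal form has invariant factors (1,1,1,1,1,1,1).

Boundary ∂_2: C_2 → C_1 sends each 2-simplex [p,q,r] to [q,r] − [p,r] + [p,q]. For instance
  ∂[5,6,7] = [6,7] − [5,7] + [5,6],
  ∂[3,6,8] = [6,8] − [3,8] + [3,6].
The resulting 24×16 matrix has rank 15, and its Smith normal form has invariant factors (1,1,1,1,1,1,1,1,1,1,1,1,1,1,1).

Reading off H_k = ker ∂_k / im ∂_{k+1}:

  H_0: rank C_0 − rank ∂_1 = 8 − 7 = 1, and the invariant factors of ∂_1 are all 1, so H_0 ≅ Z.
  H_1: rank ker ∂_1 − rank ∂_2 = (24 − 7) − 15 = 2, and the invariant factors of ∂_2 are all 1, so H_1 ≅ Z^2.
  H_2: rank ker ∂_2 − rank ∂_3 = (16 − 15) − 0 = 1, and there is no ∂_3, so H_2 ≅ Z.

As a check, the Euler characteristic is 8 − 24 + 16 = 0, which agrees with 1 − 2 + 1 = 0.

H_0 = Z,  H_1 = Z^2,  H_2 = Z.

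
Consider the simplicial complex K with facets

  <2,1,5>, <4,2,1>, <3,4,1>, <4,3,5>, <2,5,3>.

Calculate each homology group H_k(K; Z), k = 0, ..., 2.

K has 5 vertices, 10 edges, 5 triangles.
rank ∂_0 = 0, rank ∂_1 = 4 ⇒ b_0 = 5 − 0 − 4 = 1; all invariant factors of ∂_1 are 1 so no torsion. So H_0 = Z.
rank ∂_1 = 4, rank ∂_2 = 5 ⇒ b_1 = 10 − 4 − 5 = 1; all invariant factors of ∂_2 are 1 so no torsion. So H_1 = Z.
rank ∂_2 = 5, rank ∂_3 = 0 ⇒ b_2 = 5 − 5 − 0 = 0. So H_2 = 0.

H_0 ≅ Z,  H_1 ≅ Z,  H_2 = 0.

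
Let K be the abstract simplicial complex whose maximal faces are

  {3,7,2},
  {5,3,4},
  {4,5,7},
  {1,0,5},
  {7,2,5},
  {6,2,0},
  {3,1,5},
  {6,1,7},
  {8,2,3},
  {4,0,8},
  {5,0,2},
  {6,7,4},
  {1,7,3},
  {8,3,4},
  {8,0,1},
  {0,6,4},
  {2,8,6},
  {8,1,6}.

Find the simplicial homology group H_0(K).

Fix the vertex order 0 < 1 < 2 < 3 < 4 < 5 < 6 < 7 < 8 and write every simplex with vertices in increasing order. Then dim K = 2 and the simplices of K are:

  0-simplices (9): [0], [1], [2], [3], [4], [5], [6], [7], [8]
  1-simplices (27): (27 of them)
  2-simplices (18): [0,1,5], [0,1,8], [0,2,5], [0,2,6], [0,4,6], [0,4,8], [1,3,5], [1,3,7], [1,6,7], [1,6,8], [2,3,7], [2,3,8], [2,5,7], [2,6,8], [3,4,5], [3,4,8], [4,5,7], [4,6,7]

so the chain groups are C_0 ≅ Z^9, C_1 ≅ Z^27, C_2 ≅ Z^18.

The boundary map ∂_1: C_1 → C_0 is given by ∂[p,q] = [q] − [p]. For instance
  ∂[2,7] = [7] − [2].
The resulting 9×27 matrix has rank 8, and its Smith normal form has invariant factors (1,1,1,1,1,1,1,1).

Boundary ∂_2: C_2 → C_1 sends each 2-simplex [p,q,r] to [q,r] − [p,r] + [p,q]. For instance
  ∂[1,3,5] = [3,5] − [1,5] + [1,3],
  ∂[0,1,5] = [1,5] − [0,5] + [0,1].
The resulting 27×18 matrix has rank 18, and its Smith normal form has invariant factors (1,1,1,1,1,1,1,1,1,1,1,1,1,1,1,1,1,2).

Now H_k = ker ∂_k / im ∂_{k+1}, so:

  H_0: rank C_0 − rank ∂_1 = 9 − 8 = 1, and the invariant factors of ∂_1 are all 1, so H_0 ≅ Z.

(K is a triangulation of the Klein bottle.)

H_0 ≅ Z.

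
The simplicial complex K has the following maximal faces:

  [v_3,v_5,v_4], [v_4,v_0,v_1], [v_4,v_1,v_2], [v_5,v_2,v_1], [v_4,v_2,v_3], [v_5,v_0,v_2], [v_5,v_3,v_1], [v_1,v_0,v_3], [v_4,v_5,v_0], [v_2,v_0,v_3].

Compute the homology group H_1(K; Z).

H_1 = Z_2.

We work with the vertex ordering v_0 < v_1 < v_2 < v_3 < v_4 < v_5. The simplices of K, each written with vertices in increasing order, are:

  0-simplices (6): [v_0], [v_1], [v_2], [v_3], [v_4], [v_5]
  1-simplices (15): (15 of them)
  2-simplices (10): [v_0,v_1,v_3], [v_0,v_1,v_4], [v_0,v_2,v_3], [v_0,v_2,v_5], [v_0,v_4,v_5], [v_1,v_2,v_4], [v_1,v_2,v_5], [v_1,v_3,v_5], [v_2,v_3,v_4], [v_3,v_4,v_5]

giving chain groups C_0 ≅ Z^6, C_1 ≅ Z^15, C_2 ≅ Z^10.

∂_1: C_1 → C_0 maps an edge to its endpoints' difference, ∂[p,q] = q − p. For instance
  ∂[v_0,v_3] = [v_3] − [v_0].
The resulting 6×15 matrix has rank 5, and its Smith normal form has invariant factors (1,1,1,1,1).

Boundary ∂_2: C_2 → C_1 sends each 2-simplex [p,q,r] to [q,r] − [p,r] + [p,q]. For instance
  ∂[v_0,v_1,v_4] = [v_1,v_4] − [v_0,v_4] + [v_0,v_1],
  ∂[v_0,v_2,v_5] = [v_2,v_5] − [v_0,v_5] + [v_0,v_2].
The 15×10 boundary matrix has rank 10 and Smith normal form diag(1,1,1,1,1,1,1,1,1,2).

Computing H_k = (kernel of ∂_k) / (image of ∂_{k+1}):

  H_1: rank ker ∂_1 − rank ∂_2 = (15 − 5) − 10 = 0, and ∂_2 has invariant factor 2 > 1, so H_1 = Z_2.

(K is a triangulation of the real projective plane RP^2.)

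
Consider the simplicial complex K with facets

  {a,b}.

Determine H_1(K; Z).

Order the vertices as a < b. Listing each simplex with vertices in this order, K has dimension 1 with simplices:

  0-simplices (2): a, b
  1-simplices (1): ab

Hence C_0 ≅ Z^2, C_1 ≅ Z^1.

∂_1: C_1 → C_0 is given by ∂[p,q] = [q] − [p]. For instance
  ∂ab = b − a.
As a 2×1 matrix over Z this has rank 1, with invariant factors (1).

Reading off H_k = ker ∂_k / im ∂_{k+1}:

  H_1: rank ker ∂_1 − rank ∂_2 = (1 − 1) − 0 = 0, and there is no ∂_2, so H_1 ≅ 0.

H_1 ≅ 0.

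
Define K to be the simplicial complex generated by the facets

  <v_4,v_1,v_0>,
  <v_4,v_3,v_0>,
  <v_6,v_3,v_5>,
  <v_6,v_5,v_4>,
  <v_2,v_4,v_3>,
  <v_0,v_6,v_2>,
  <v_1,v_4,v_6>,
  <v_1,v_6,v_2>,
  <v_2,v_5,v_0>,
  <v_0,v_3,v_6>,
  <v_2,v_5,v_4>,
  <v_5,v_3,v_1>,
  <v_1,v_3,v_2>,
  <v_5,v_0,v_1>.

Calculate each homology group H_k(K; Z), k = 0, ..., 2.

Order the vertices as v_0 < v_1 < v_2 < v_3 < v_4 < v_5 < v_6. Listing each simplex with vertices in this order, K has dimension 2 with simplices:

  0-simplices (7): [v_0], [v_1], [v_2], [v_3], [v_4], [v_5], [v_6]
  1-simplices (21): (21 of them)
  2-simplices (14): (14 of them)

Hence C_0 ≅ Z^7, C_1 ≅ Z^21, C_2 ≅ Z^14.

∂_1: C_1 → C_0 sends each edge [p,q] (with p < q) to q − p. For instance
  ∂[v_1,v_6] = [v_6] − [v_1].
As a 7×21 matrix over Z this has rank 6, with invariant factors (1,1,1,1,1,1).

∂_2: C_2 → C_1 maps a triangle to the signed sum of its edges. For instance
  ∂[v_0,v_2,v_6] = [v_2,v_6] − [v_0,v_6] + [v_0,v_2],
  ∂[v_2,v_4,v_5] = [v_4,v_5] − [v_2,v_5] + [v_2,v_4].
The 21×14 boundary matrix has rank 13 and Smith normal form diag(1,1,1,1,1,1,1,1,1,1,1,1,1).

Computing H_k = (kernel of ∂_k) / (image of ∂_{k+1}):

  H_0: rank C_0 − rank ∂_1 = 7 − 6 = 1, and the invariant factors of ∂_1 are all 1, so H_0 = Z.
  H_1: rank ker ∂_1 − rank ∂_2 = (21 − 6) − 13 = 2, and the invariant factors of ∂_2 are all 1, so H_1 = Z^2.
  H_2: rank ker ∂_2 − rank ∂_3 = (14 − 13) − 0 = 1, and there is no ∂_3, so H_2 = Z.

As a check, the Euler characteristic is 7 − 21 + 14 = 0, which agrees with 1 − 2 + 1 = 0.
(K is a triangulation of the torus T^2.)

H_0 ≅ Z,  H_1 ≅ Z^2,  H_2 ≅ Z.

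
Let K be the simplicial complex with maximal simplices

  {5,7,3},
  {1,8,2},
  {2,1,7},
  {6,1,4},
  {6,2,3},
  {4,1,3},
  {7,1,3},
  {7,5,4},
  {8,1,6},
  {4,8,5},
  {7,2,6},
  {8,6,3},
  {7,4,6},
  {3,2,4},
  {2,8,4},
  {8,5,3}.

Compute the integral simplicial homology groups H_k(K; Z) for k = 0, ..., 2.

H_0 ≅ Z,  H_1 ≅ Z^2,  H_2 ≅ Z.

Fix the vertex order 1 < 2 < 3 < 4 < 5 < 6 < 7 < 8 and write every simplex with vertices in increasing order. Then dim K = 2 and the simplices of K are:

  0-simplices (8): [1], [2], [3], [4], [5], [6], [7], [8]
  1-simplices (24): (24 of them)
  2-simplices (16): [1,2,7], [1,2,8], [1,3,4], [1,3,7], [1,4,6], [1,6,8], [2,3,4], [2,3,6], [2,4,8], [2,6,7], [3,5,7], [3,5,8], [3,6,8], [4,5,7], [4,5,8], [4,6,7]

so the chain groups are C_0 ≅ Z^8, C_1 ≅ Z^24, C_2 ≅ Z^16.

∂_1: C_1 → C_0 maps an edge to its endpoints' difference, ∂[p,q] = q − p.
As a 8×24 matrix over Z this has rank 7, with invariant factors (1,1,1,1,1,1,1).

Boundary ∂_2: C_2 → C_1 sends each 2-simplex [p,q,r] to [q,r] − [p,r] + [p,q]. For instance
  ∂[1,2,8] = [2,8] − [1,8] + [1,2],
  ∂[1,2,7] = [2,7] − [1,7] + [1,2].
This gives a 24×16 integer matrix of rank 15; reducing to Smith normal form yields diagonal entries (1,1,1,1,1,1,1,1,1,1,1,1,1,1,1).

From H_k ≅ ker(∂_k) / im(∂_{k+1}) we obtain:

  H_0: rank C_0 − rank ∂_1 = 8 − 7 = 1, and the invariant factors of ∂_1 are all 1, so H_0 ≅ Z.
  H_1: rank ker ∂_1 − rank ∂_2 = (24 − 7) − 15 = 2, and the invariant factors of ∂_2 are all 1, so H_1 ≅ Z^2.
  H_2: rank ker ∂_2 − rank ∂_3 = (16 − 15) − 0 = 1, and there is no ∂_3, so H_2 ≅ Z.

As a check, the Euler characteristic is 8 − 24 + 16 = 0, which agrees with 1 − 2 + 1 = 0.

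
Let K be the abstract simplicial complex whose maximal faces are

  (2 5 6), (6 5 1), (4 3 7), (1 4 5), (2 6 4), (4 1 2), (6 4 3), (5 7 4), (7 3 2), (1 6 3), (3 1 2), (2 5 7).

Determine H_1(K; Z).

We work with the vertex ordering 1 < 2 < 3 < 4 < 5 < 6 < 7. The simplices of K, each written with vertices in increasing order, are:

  0-simplices (7): [1], [2], [3], [4], [5], [6], [7]
  1-simplices (18): [1,2], [1,3], [1,4], [1,5], [1,6], [2,3], [2,4], [2,5], [2,6], [2,7], [3,4], [3,6], [3,7], [4,5], [4,6], [4,7], [5,6], [5,7]
  2-simplices (12): [1,2,3], [1,2,4], [1,3,6], [1,4,5], [1,5,6], [2,3,7], [2,4,6], [2,5,6], [2,5,7], [3,4,6], [3,4,7], [4,5,7]

so the chain groups are C_0 ≅ Z^7, C_1 ≅ Z^18, C_2 ≅ Z^12.

∂_1: C_1 → C_0 maps an edge to its endpoints' difference, ∂[p,q] = q − p. For instance
  ∂[2,6] = [6] − [2].
The resulting 7×18 matrix has rank 6, and its Smith normal form has invariant factors (1,1,1,1,1,1).

The boundary map ∂_2: C_2 → C_1 sends each 2-simplex [p,q,r] to [q,r] − [p,r] + [p,q]. For instance
  ∂[2,3,7] = [3,7] − [2,7] + [2,3],
  ∂[1,3,6] = [3,6] − [1,6] + [1,3].
The resulting 18×12 matrix has rank 12, and its Smith normal form has invariant factors (1,1,1,1,1,1,1,1,1,1,1,2).

Reading off H_k = ker ∂_k / im ∂_{k+1}:

  H_1: rank ker ∂_1 − rank ∂_2 = (18 − 6) − 12 = 0, and ∂_2 has invariant factor 2 > 1, so H_1 ≅ Z/2.

H_1 ≅ Z/2.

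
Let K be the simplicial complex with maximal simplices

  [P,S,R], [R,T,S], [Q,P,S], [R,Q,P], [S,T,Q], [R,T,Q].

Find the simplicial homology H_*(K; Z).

Fix the vertex order P < Q < R < S < T and write every simplex with vertices in increasing order. Then dim K = 2 and the simplices of K are:

  0-simplices (5): P, Q, R, S, T
  1-simplices (9): PQ, PR, PS, QR, QS, QT, RS, RT, ST
  2-simplices (6): PQR, PQS, PRS, QRT, QST, RST

so the chain groups are C_0 ≅ Z^5, C_1 ≅ Z^9, C_2 ≅ Z^6.

∂_1: C_1 → C_0 sends each edge [p,q] (with p < q) to q − p. For instance
  ∂QR = R − Q.
This gives a 5×9 integer matrix of rank 4; reducing to Smith normal form yields diagonal entries (1,1,1,1).

Boundary ∂_2: C_2 → C_1 sends each 2-simplex [p,q,r] to [q,r] − [p,r] + [p,q]. For instance
  ∂QRT = RT − QT + QR,
  ∂PRS = RS − PS + PR.
The resulting 9×6 matrix has rank 5, and its Smith normal form has invariant factors (1,1,1,1,1).

Reading off H_k = ker ∂_k / im ∂_{k+1}:

  H_0: rank C_0 − rank ∂_1 = 5 − 4 = 1, and the invariant factors of ∂_1 are all 1, so H_0 = Z.
  H_1: rank ker ∂_1 − rank ∂_2 = (9 − 4) − 5 = 0, and the invariant factors of ∂_2 are all 1, so H_1 = 0.
  H_2: rank ker ∂_2 − rank ∂_3 = (6 − 5) − 0 = 1, and there is no ∂_3, so H_2 = Z.

As a check, the Euler characteristic is 5 − 9 + 6 = 2, which agrees with 1 − 0 + 1 = 2.
(K is a triangulation of the 2-sphere S^2.)

H_0 ≅ Z,  H_1 = 0,  H_2 ≅ Z.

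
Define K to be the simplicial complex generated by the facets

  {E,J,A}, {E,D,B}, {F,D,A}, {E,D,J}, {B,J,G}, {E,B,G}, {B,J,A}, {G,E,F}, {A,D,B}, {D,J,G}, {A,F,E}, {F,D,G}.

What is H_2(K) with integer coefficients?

H_2 = 0.

We work with the vertex ordering A < B < D < E < F < G < J. The simplices of K, each written with vertices in increasing order, are:

  0-simplices (7): A, B, D, E, F, G, J
  1-simplices (18): AB, AD, AE, AF, AJ, BD, BE, BG, BJ, DE, DF, DG, DJ, EF, EG, EJ, FG, GJ
  2-simplices (12): ABD, ABJ, ADF, AEF, AEJ, BDE, BEG, BGJ, DEJ, DFG, DGJ, EFG

giving chain groups C_0 ≅ Z^7, C_1 ≅ Z^18, C_2 ≅ Z^12.

The boundary map ∂_1: C_1 → C_0 sends each edge [p,q] (with p < q) to q − p. For instance
  ∂AB = B − A.
This gives a 7×18 integer matrix of rank 6; reducing to Smith normal form yields diagonal entries (1,1,1,1,1,1).

∂_2: C_2 → C_1 sends each 2-simplex [p,q,r] to [q,r] − [p,r] + [p,q]. For instance
  ∂EFG = FG − EG + EF,
  ∂DGJ = GJ − DJ + DG.
As a 18×12 matrix over Z this has rank 12, with invariant factors (1,1,1,1,1,1,1,1,1,1,1,2).

Reading off H_k = ker ∂_k / im ∂_{k+1}:

  H_2: rank ker ∂_2 − rank ∂_3 = (12 − 12) − 0 = 0, and there is no ∂_3, so H_2 = 0.

(K is a triangulation of the real projective plane RP^2.)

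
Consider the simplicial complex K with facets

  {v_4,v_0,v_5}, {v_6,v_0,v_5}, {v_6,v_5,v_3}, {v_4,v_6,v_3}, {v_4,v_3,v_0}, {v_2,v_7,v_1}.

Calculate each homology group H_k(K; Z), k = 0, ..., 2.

H_0 = Z^2,  H_1 = Z,  H_2 = 0.

Take the total order v_0 < v_1 < v_2 < v_3 < v_4 < v_5 < v_6 < v_7 on the vertex set. Then K (dimension 2) consists of the simplices:

  0-simplices (8): [v_0], [v_1], [v_2], [v_3], [v_4], [v_5], [v_6], [v_7]
  1-simplices (13): [v_0,v_3], [v_0,v_4], [v_0,v_5], [v_0,v_6], [v_1,v_2], [v_1,v_7], [v_2,v_7], [v_3,v_4], [v_3,v_5], [v_3,v_6], [v_4,v_5], [v_4,v_6], [v_5,v_6]
  2-simplices (6): [v_0,v_3,v_4], [v_0,v_4,v_5], [v_0,v_5,v_6], [v_1,v_2,v_7], [v_3,v_4,v_6], [v_3,v_5,v_6]

Hence C_0 ≅ Z^8, C_1 ≅ Z^13, C_2 ≅ Z^6.

The boundary map ∂_1: C_1 → C_0 is given by ∂[p,q] = [q] − [p]. For instance
  ∂[v_0,v_6] = [v_6] − [v_0].
This gives a 8×13 integer matrix of rank 6; reducing to Smith normal form yields diagonal entries (1,1,1,1,1,1).

Boundary ∂_2: C_2 → C_1 sends each 2-simplex [p,q,r] to [q,r] − [p,r] + [p,q]. For instance
  ∂[v_3,v_5,v_6] = [v_5,v_6] − [v_3,v_6] + [v_3,v_5],
  ∂[v_3,v_4,v_6] = [v_4,v_6] − [v_3,v_6] + [v_3,v_4].
This gives a 13×6 integer matrix of rank 6; reducing to Smith normal form yields diagonal entries (1,1,1,1,1,1).

From H_k ≅ ker(∂_k) / im(∂_{k+1}) we obtain:

  H_0: rank C_0 − rank ∂_1 = 8 − 6 = 2, and the invariant factors of ∂_1 are all 1, so H_0 = Z^2.
  H_1: rank ker ∂_1 − rank ∂_2 = (13 − 6) − 6 = 1, and the invariant factors of ∂_2 are all 1, so H_1 = Z.
  H_2: rank ker ∂_2 − rank ∂_3 = (6 − 6) − 0 = 0, and there is no ∂_3, so H_2 = 0.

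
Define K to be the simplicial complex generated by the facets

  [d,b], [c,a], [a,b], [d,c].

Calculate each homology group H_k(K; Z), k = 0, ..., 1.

H_0 = Z,  H_1 = Z.

Order the vertices as a < b < c < d. Listing each simplex with vertices in this order, K has dimension 1 with simplices:

  0-simplices (4): a, b, c, d
  1-simplices (4): ab, ac, bd, cd

so the chain groups are C_0 ≅ Z^4, C_1 ≅ Z^4.

Boundary ∂_1: C_1 → C_0 sends each edge [p,q] (with p < q) to q − p. For instance
  ∂cd = d − c.
The 4×4 boundary matrix has rank 3 and Smith normal form diag(1,1,1).

Now H_k = ker ∂_k / im ∂_{k+1}, so:

  H_0: rank C_0 − rank ∂_1 = 4 − 3 = 1, and the invariant factors of ∂_1 are all 1, so H_0 = Z.
  H_1: rank ker ∂_1 − rank ∂_2 = (4 − 3) − 0 = 1, and there is no ∂_2, so H_1 = Z.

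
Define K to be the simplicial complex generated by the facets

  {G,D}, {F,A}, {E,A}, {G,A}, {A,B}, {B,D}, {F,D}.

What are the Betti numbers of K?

Take the total order A < B < D < E < F < G on the vertex set. Then K (dimension 1) consists of the simplices:

  0-simplices (6): A, B, D, E, F, G
  1-simplices (7): AB, AE, AF, AG, BD, DF, DG

giving chain groups C_0 ≅ Z^6, C_1 ≅ Z^7.

Boundary ∂_1: C_1 → C_0 maps an edge to its endpoints' difference, ∂[p,q] = q − p.
The resulting 6×7 matrix has rank 5, and its Smith normal form has invariant factors (1,1,1,1,1).

From H_k ≅ ker(∂_k) / im(∂_{k+1}) we obtain:

  H_0: rank C_0 − rank ∂_1 = 6 − 5 = 1, and the invariant factors of ∂_1 are all 1, so H_0 = Z.
  H_1: rank ker ∂_1 − rank ∂_2 = (7 − 5) − 0 = 2, and there is no ∂_2, so H_1 = Z^2.

Hence the Betti numbers are b_0 = 1, b_1 = 2.

b_0 = 1, b_1 = 2.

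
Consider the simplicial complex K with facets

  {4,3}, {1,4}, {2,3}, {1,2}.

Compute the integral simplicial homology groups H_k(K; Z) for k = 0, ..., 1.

H_0 ≅ Z,  H_1 ≅ Z.

Take the total order 1 < 2 < 3 < 4 on the vertex set. Then K (dimension 1) consists of the simplices:

  0-simplices (4): [1], [2], [3], [4]
  1-simplices (4): [1,2], [1,4], [2,3], [3,4]

so the chain groups are C_0 ≅ Z^4, C_1 ≅ Z^4.

The boundary map ∂_1: C_1 → C_0 sends each edge [p,q] (with p < q) to q − p. For instance
  ∂[1,2] = [2] − [1].
The 4×4 boundary matrix has rank 3 and Smith normal form diag(1,1,1).

From H_k ≅ ker(∂_k) / im(∂_{k+1}) we obtain:

  H_0: rank C_0 − rank ∂_1 = 4 − 3 = 1, and the invariant factors of ∂_1 are all 1, so H_0 = Z.
  H_1: rank ker ∂_1 − rank ∂_2 = (4 − 3) − 0 = 1, and there is no ∂_2, so H_1 = Z.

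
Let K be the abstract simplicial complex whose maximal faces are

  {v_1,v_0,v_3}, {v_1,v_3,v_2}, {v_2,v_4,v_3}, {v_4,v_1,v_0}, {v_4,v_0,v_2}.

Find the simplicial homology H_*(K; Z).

Order the vertices as v_0 < v_1 < v_2 < v_3 < v_4. Listing each simplex with vertices in this order, K has dimension 2 with simplices:

  0-simplices (5): [v_0], [v_1], [v_2], [v_3], [v_4]
  1-simplices (10): [v_0,v_1], [v_0,v_2], [v_0,v_3], [v_0,v_4], [v_1,v_2], [v_1,v_3], [v_1,v_4], [v_2,v_3], [v_2,v_4], [v_3,v_4]
  2-simplices (5): [v_0,v_1,v_3], [v_0,v_1,v_4], [v_0,v_2,v_4], [v_1,v_2,v_3], [v_2,v_3,v_4]

Hence C_0 ≅ Z^5, C_1 ≅ Z^10, C_2 ≅ Z^5.

The boundary map ∂_1: C_1 → C_0 is given by ∂[p,q] = [q] − [p].
This gives a 5×10 integer matrix of rank 4; reducing to Smith normal form yields diagonal entries (1,1,1,1).

Boundary ∂_2: C_2 → C_1 acts by ∂[p,q,r] = [q,r] − [p,r] + [p,q]. For instance
  ∂[v_0,v_1,v_3] = [v_1,v_3] − [v_0,v_3] + [v_0,v_1],
  ∂[v_2,v_3,v_4] = [v_3,v_4] − [v_2,v_4] + [v_2,v_3].
The resulting 10×5 matrix has rank 5, and its Smith normal form has invariant factors (1,1,1,1,1).

Now H_k = ker ∂_k / im ∂_{k+1}, so:

  H_0: rank C_0 − rank ∂_1 = 5 − 4 = 1, and the invariant factors of ∂_1 are all 1, so H_0 ≅ Z.
  H_1: rank ker ∂_1 − rank ∂_2 = (10 − 4) − 5 = 1, and the invariant factors of ∂_2 are all 1, so H_1 ≅ Z.
  H_2: rank ker ∂_2 − rank ∂_3 = (5 − 5) − 0 = 0, and there is no ∂_3, so H_2 ≅ 0.

H_0 = Z,  H_1 = Z,  H_2 = 0.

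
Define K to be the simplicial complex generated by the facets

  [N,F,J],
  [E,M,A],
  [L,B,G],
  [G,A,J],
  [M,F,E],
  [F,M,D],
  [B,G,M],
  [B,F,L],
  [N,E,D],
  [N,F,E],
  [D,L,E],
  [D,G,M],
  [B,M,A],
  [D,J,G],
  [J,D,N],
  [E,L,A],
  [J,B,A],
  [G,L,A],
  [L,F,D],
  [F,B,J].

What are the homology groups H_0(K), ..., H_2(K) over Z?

Take the total order A < B < D < E < F < G < J < L < M < N on the vertex set. Then K (dimension 2) consists of the simplices:

  0-simplices (10): A, B, D, E, F, G, J, L, M, N
  1-simplices (30): AB, AE, AG, AJ, AL, AM, BF, BG, BJ, BL, BM, DE, DF, DG, DJ, DL, DM, DN, EF, EL, EM, EN, FJ, FL, FM, FN, GJ, GL, GM, JN
  2-simplices (20): ABJ, ABM, AEL, AEM, AGJ, AGL, BFJ, BFL, BGL, BGM, DEL, DEN, DFL, DFM, DGJ, DGM, DJN, EFM, EFN, FJN

giving chain groups C_0 ≅ Z^10, C_1 ≅ Z^30, C_2 ≅ Z^20.

The boundary map ∂_1: C_1 → C_0 is given by ∂[p,q] = [q] − [p]. For instance
  ∂AL = L − A.
The resulting 10×30 matrix has rank 9, and its Smith normal form has invariant factors (1,1,1,1,1,1,1,1,1).

∂_2: C_2 → C_1 maps a triangle to the signed sum of its edges. For instance
  ∂AGJ = GJ − AJ + AG,
  ∂BFJ = FJ − BJ + BF.
As a 30×20 matrix over Z this has rank 20, with invariant factors (1,1,1,1,1,1,1,1,1,1,1,1,1,1,1,1,1,1,1,2).

Now H_k = ker ∂_k / im ∂_{k+1}, so:

  H_0: rank C_0 − rank ∂_1 = 10 − 9 = 1, and the invariant factors of ∂_1 are all 1, so H_0 ≅ Z.
  H_1: rank ker ∂_1 − rank ∂_2 = (30 − 9) − 20 = 1, and ∂_2 has invariant factor 2 > 1, so H_1 ≅ Z ⊕ Z/2.
  H_2: rank ker ∂_2 − rank ∂_3 = (20 − 20) − 0 = 0, and there is no ∂_3, so H_2 ≅ 0.

H_0 ≅ Z,  H_1 ≅ Z ⊕ Z/2,  H_2 = 0.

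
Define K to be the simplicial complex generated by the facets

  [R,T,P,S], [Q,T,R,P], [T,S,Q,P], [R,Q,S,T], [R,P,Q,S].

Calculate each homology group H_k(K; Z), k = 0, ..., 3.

H_0 ≅ Z,  H_1 = 0,  H_2 = 0,  H_3 ≅ Z.

Fix the vertex order P < Q < R < S < T and write every simplex with vertices in increasing order. Then dim K = 3 and the simplices of K are:

  0-simplices (5): P, Q, R, S, T
  1-simplices (10): PQ, PR, PS, PT, QR, QS, QT, RS, RT, ST
  2-simplices (10): PQR, PQS, PQT, PRS, PRT, PST, QRS, QRT, QST, RST
  3-simplices (5): PQRS, PQRT, PQST, PRST, QRST

giving chain groups C_0 ≅ Z^5, C_1 ≅ Z^10, C_2 ≅ Z^10, C_3 ≅ Z^5.

∂_1: C_1 → C_0 sends each edge [p,q] (with p < q) to q − p.
This gives a 5×10 integer matrix of rank 4; reducing to Smith normal form yields diagonal entries (1,1,1,1).

∂_2: C_2 → C_1 acts by ∂[p,q,r] = [q,r] − [p,r] + [p,q]. For instance
  ∂PQT = QT − PT + PQ,
  ∂PQR = QR − PR + PQ.
As a 10×10 matrix over Z this has rank 6, with invariant factors (1,1,1,1,1,1).

∂_3: C_3 → C_2 sends each 3-simplex σ to the alternating sum Σ_i (−1)^i (σ with its i-th vertex removed). For instance
  ∂PQRT = QRT − PRT + PQT − PQR,
  ∂QRST = RST − QST + QRT − QRS.
This gives a 10×5 integer matrix of rank 4; reducing to Smith normal form yields diagonal entries (1,1,1,1).

Reading off H_k = ker ∂_k / im ∂_{k+1}:

  H_0: rank C_0 − rank ∂_1 = 5 − 4 = 1, and the invariant factors of ∂_1 are all 1, so H_0 = Z.
  H_1: rank ker ∂_1 − rank ∂_2 = (10 − 4) − 6 = 0, and the invariant factors of ∂_2 are all 1, so H_1 = 0.
  H_2: rank ker ∂_2 − rank ∂_3 = (10 − 6) − 4 = 0, and the invariant factors of ∂_3 are all 1, so H_2 = 0.
  H_3: rank ker ∂_3 − rank ∂_4 = (5 − 4) − 0 = 1, and there is no ∂_4, so H_3 = Z.

As a check, the Euler characteristic is 5 − 10 + 10 − 5 = 0, which agrees with 1 − 0 + 0 − 1 = 0.
(K is a triangulation of the 3-sphere S^3.)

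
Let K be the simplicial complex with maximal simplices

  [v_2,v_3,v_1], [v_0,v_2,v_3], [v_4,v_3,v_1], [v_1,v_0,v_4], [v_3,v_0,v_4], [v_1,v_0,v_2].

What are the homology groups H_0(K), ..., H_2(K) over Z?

We work with the vertex ordering v_0 < v_1 < v_2 < v_3 < v_4. The simplices of K, each written with vertices in increasing order, are:

  0-simplices (5): [v_0], [v_1], [v_2], [v_3], [v_4]
  1-simplices (9): [v_0,v_1], [v_0,v_2], [v_0,v_3], [v_0,v_4], [v_1,v_2], [v_1,v_3], [v_1,v_4], [v_2,v_3], [v_3,v_4]
  2-simplices (6): [v_0,v_1,v_2], [v_0,v_1,v_4], [v_0,v_2,v_3], [v_0,v_3,v_4], [v_1,v_2,v_3], [v_1,v_3,v_4]

giving chain groups C_0 ≅ Z^5, C_1 ≅ Z^9, C_2 ≅ Z^6.

∂_1: C_1 → C_0 maps an edge to its endpoints' difference, ∂[p,q] = q − p. For instance
  ∂[v_0,v_1] = [v_1] − [v_0].
This gives a 5×9 integer matrix of rank 4; reducing to Smith normal form yields diagonal entries (1,1,1,1).

∂_2: C_2 → C_1 acts by ∂[p,q,r] = [q,r] − [p,r] + [p,q]. For instance
  ∂[v_0,v_1,v_2] = [v_1,v_2] − [v_0,v_2] + [v_0,v_1],
  ∂[v_1,v_2,v_3] = [v_2,v_3] − [v_1,v_3] + [v_1,v_2].
The 9×6 boundary matrix has rank 5 and Smith normal form diag(1,1,1,1,1).

Now H_k = ker ∂_k / im ∂_{k+1}, so:

  H_0: rank C_0 − rank ∂_1 = 5 − 4 = 1, and the invariant factors of ∂_1 are all 1, so H_0 ≅ Z.
  H_1: rank ker ∂_1 − rank ∂_2 = (9 − 4) − 5 = 0, and the invariant factors of ∂_2 are all 1, so H_1 ≅ 0.
  H_2: rank ker ∂_2 − rank ∂_3 = (6 − 5) − 0 = 1, and there is no ∂_3, so H_2 ≅ Z.

As a check, the Euler characteristic is 5 − 9 + 6 = 2, which agrees with 1 − 0 + 1 = 2.
(K is a triangulation of the 2-sphere S^2.)

H_0 ≅ Z,  H_1 = 0,  H_2 ≅ Z.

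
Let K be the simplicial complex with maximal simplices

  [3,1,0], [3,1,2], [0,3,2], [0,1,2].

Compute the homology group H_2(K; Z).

Fix the vertex order 0 < 1 < 2 < 3 and write every simplex with vertices in increasing order. Then dim K = 2 and the simplices of K are:

  0-simplices (4): [0], [1], [2], [3]
  1-simplices (6): [0,1], [0,2], [0,3], [1,2], [1,3], [2,3]
  2-simplices (4): [0,1,2], [0,1,3], [0,2,3], [1,2,3]

so the chain groups are C_0 ≅ Z^4, C_1 ≅ Z^6, C_2 ≅ Z^4.

Boundary ∂_1: C_1 → C_0 sends each edge [p,q] (with p < q) to q − p.
This gives a 4×6 integer matrix of rank 3; reducing to Smith normal form yields diagonal entries (1,1,1).

Boundary ∂_2: C_2 → C_1 acts by ∂[p,q,r] = [q,r] − [p,r] + [p,q]. For instance
  ∂[0,2,3] = [2,3] − [0,3] + [0,2],
  ∂[1,2,3] = [2,3] − [1,3] + [1,2].
As a 6×4 matrix over Z this has rank 3, with invariant factors (1,1,1).

Now H_k = ker ∂_k / im ∂_{k+1}, so:

  H_2: rank ker ∂_2 − rank ∂_3 = (4 − 3) − 0 = 1, and there is no ∂_3, so H_2 = Z.

(K is a triangulation of the 2-sphere S^2.)

H_2 = Z.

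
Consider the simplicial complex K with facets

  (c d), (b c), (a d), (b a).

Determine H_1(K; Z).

Take the total order a < b < c < d on the vertex set. Then K (dimension 1) consists of the simplices:

  0-simplices (4): a, b, c, d
  1-simplices (4): ab, ad, bc, cd

Hence C_0 ≅ Z^4, C_1 ≅ Z^4.

∂_1: C_1 → C_0 maps an edge to its endpoints' difference, ∂[p,q] = q − p.
The resulting 4×4 matrix has rank 3, and its Smith normal form has invariant factors (1,1,1).

Computing H_k = (kernel of ∂_k) / (image of ∂_{k+1}):

  H_1: rank ker ∂_1 − rank ∂_2 = (4 − 3) − 0 = 1, and there is no ∂_2, so H_1 ≅ Z.

H_1 ≅ Z.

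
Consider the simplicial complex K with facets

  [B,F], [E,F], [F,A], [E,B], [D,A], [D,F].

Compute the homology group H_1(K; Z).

We work with the vertex ordering A < B < D < E < F. The simplices of K, each written with vertices in increasing order, are:

  0-simplices (5): A, B, D, E, F
  1-simplices (6): AD, AF, BE, BF, DF, EF

Hence C_0 ≅ Z^5, C_1 ≅ Z^6.

∂_1: C_1 → C_0 sends each edge [p,q] (with p < q) to q − p.
As a 5×6 matrix over Z this has rank 4, with invariant factors (1,1,1,1).

Computing H_k = (kernel of ∂_k) / (image of ∂_{k+1}):

  H_1: rank ker ∂_1 − rank ∂_2 = (6 − 4) − 0 = 2, and there is no ∂_2, so H_1 ≅ Z^2.

H_1 = Z^2.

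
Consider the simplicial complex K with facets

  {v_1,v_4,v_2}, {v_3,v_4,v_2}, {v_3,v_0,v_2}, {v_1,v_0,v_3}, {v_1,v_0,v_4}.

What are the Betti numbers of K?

Take the total order v_0 < v_1 < v_2 < v_3 < v_4 on the vertex set. Then K (dimension 2) consists of the simplices:

  0-simplices (5): [v_0], [v_1], [v_2], [v_3], [v_4]
  1-simplices (10): [v_0,v_1], [v_0,v_2], [v_0,v_3], [v_0,v_4], [v_1,v_2], [v_1,v_3], [v_1,v_4], [v_2,v_3], [v_2,v_4], [v_3,v_4]
  2-simplices (5): [v_0,v_1,v_3], [v_0,v_1,v_4], [v_0,v_2,v_3], [v_1,v_2,v_4], [v_2,v_3,v_4]

Hence C_0 ≅ Z^5, C_1 ≅ Z^10, C_2 ≅ Z^5.

∂_1: C_1 → C_0 is given by ∂[p,q] = [q] − [p]. For instance
  ∂[v_1,v_3] = [v_3] − [v_1].
The resulting 5×10 matrix has rank 4, and its Smith normal form has invariant factors (1,1,1,1).

The boundary map ∂_2: C_2 → C_1 sends each 2-simplex [p,q,r] to [q,r] − [p,r] + [p,q]. For instance
  ∂[v_1,v_2,v_4] = [v_2,v_4] − [v_1,v_4] + [v_1,v_2],
  ∂[v_0,v_1,v_4] = [v_1,v_4] − [v_0,v_4] + [v_0,v_1].
This gives a 10×5 integer matrix of rank 5; reducing to Smith normal form yields diagonal entries (1,1,1,1,1).

From H_k ≅ ker(∂_k) / im(∂_{k+1}) we obtain:

  H_0: rank C_0 − rank ∂_1 = 5 − 4 = 1, and the invariant factors of ∂_1 are all 1, so H_0 ≅ Z.
  H_1: rank ker ∂_1 − rank ∂_2 = (10 − 4) − 5 = 1, and the invariant factors of ∂_2 are all 1, so H_1 ≅ Z.
  H_2: rank ker ∂_2 − rank ∂_3 = (5 − 5) − 0 = 0, and there is no ∂_3, so H_2 ≅ 0.

Hence the Betti numbers are b_0 = 1, b_1 = 1, b_2 = 0.

b_0 = 1, b_1 = 1, b_2 = 0.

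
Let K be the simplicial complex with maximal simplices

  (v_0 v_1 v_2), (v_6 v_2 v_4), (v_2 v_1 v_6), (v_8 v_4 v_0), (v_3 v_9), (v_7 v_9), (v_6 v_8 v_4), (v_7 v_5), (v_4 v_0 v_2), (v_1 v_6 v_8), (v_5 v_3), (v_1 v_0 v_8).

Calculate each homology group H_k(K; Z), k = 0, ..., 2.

H_0 ≅ Z^2,  H_1 ≅ Z,  H_2 ≅ Z.

Fix the vertex order v_0 < v_1 < v_2 < v_3 < v_4 < v_5 < v_6 < v_7 < v_8 < v_9 and write every simplex with vertices in increasing order. Then dim K = 2 and the simplices of K are:

  0-simplices (10): [v_0], [v_1], [v_2], [v_3], [v_4], [v_5], [v_6], [v_7], [v_8], [v_9]
  1-simplices (16): (16 of them)
  2-simplices (8): [v_0,v_1,v_2], [v_0,v_1,v_8], [v_0,v_2,v_4], [v_0,v_4,v_8], [v_1,v_2,v_6], [v_1,v_6,v_8], [v_2,v_4,v_6], [v_4,v_6,v_8]

Hence C_0 ≅ Z^10, C_1 ≅ Z^16, C_2 ≅ Z^8.

The boundary map ∂_1: C_1 → C_0 is given by ∂[p,q] = [q] − [p]. For instance
  ∂[v_0,v_2] = [v_2] − [v_0].
The resulting 10×16 matrix has rank 8, and its Smith normal form has invariant factors (1,1,1,1,1,1,1,1).

Boundary ∂_2: C_2 → C_1 sends each 2-simplex [p,q,r] to [q,r] − [p,r] + [p,q]. For instance
  ∂[v_0,v_1,v_2] = [v_1,v_2] − [v_0,v_2] + [v_0,v_1],
  ∂[v_2,v_4,v_6] = [v_4,v_6] − [v_2,v_6] + [v_2,v_4].
The resulting 16×8 matrix has rank 7, and its Smith normal form has invariant factors (1,1,1,1,1,1,1).

Reading off H_k = ker ∂_k / im ∂_{k+1}:

  H_0: rank C_0 − rank ∂_1 = 10 − 8 = 2, and the invariant factors of ∂_1 are all 1, so H_0 ≅ Z^2.
  H_1: rank ker ∂_1 − rank ∂_2 = (16 − 8) − 7 = 1, and the invariant factors of ∂_2 are all 1, so H_1 ≅ Z.
  H_2: rank ker ∂_2 − rank ∂_3 = (8 − 7) − 0 = 1, and there is no ∂_3, so H_2 ≅ Z.

As a check, the Euler characteristic is 10 − 16 + 8 = 2, which agrees with 2 − 1 + 1 = 2.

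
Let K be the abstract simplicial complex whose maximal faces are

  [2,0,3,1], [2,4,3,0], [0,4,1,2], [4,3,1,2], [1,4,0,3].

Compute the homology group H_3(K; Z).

H_3 = Z.

We work with the vertex ordering 0 < 1 < 2 < 3 < 4. The simplices of K, each written with vertices in increasing order, are:

  0-simplices (5): [0], [1], [2], [3], [4]
  1-simplices (10): [0,1], [0,2], [0,3], [0,4], [1,2], [1,3], [1,4], [2,3], [2,4], [3,4]
  2-simplices (10): [0,1,2], [0,1,3], [0,1,4], [0,2,3], [0,2,4], [0,3,4], [1,2,3], [1,2,4], [1,3,4], [2,3,4]
  3-simplices (5): [0,1,2,3], [0,1,2,4], [0,1,3,4], [0,2,3,4], [1,2,3,4]

giving chain groups C_0 ≅ Z^5, C_1 ≅ Z^10, C_2 ≅ Z^10, C_3 ≅ Z^5.

The boundary map ∂_1: C_1 → C_0 is given by ∂[p,q] = [q] − [p].
As a 5×10 matrix over Z this has rank 4, with invariant factors (1,1,1,1).

∂_2: C_2 → C_1 acts by ∂[p,q,r] = [q,r] − [p,r] + [p,q]. For instance
  ∂[0,2,4] = [2,4] − [0,4] + [0,2],
  ∂[1,2,4] = [2,4] − [1,4] + [1,2].
The 10×10 boundary matrix has rank 6 and Smith normal form diag(1,1,1,1,1,1).

Boundary ∂_3: C_3 → C_2 sends each 3-simplex σ to the alternating sum Σ_i (−1)^i (σ with its i-th vertex removed). For instance
  ∂[1,2,3,4] = [2,3,4] − [1,3,4] + [1,2,4] − [1,2,3],
  ∂[0,1,2,3] = [1,2,3] − [0,2,3] + [0,1,3] − [0,1,2].
As a 10×5 matrix over Z this has rank 4, with invariant factors (1,1,1,1).

Computing H_k = (kernel of ∂_k) / (image of ∂_{k+1}):

  H_3: rank ker ∂_3 − rank ∂_4 = (5 − 4) − 0 = 1, and there is no ∂_4, so H_3 = Z.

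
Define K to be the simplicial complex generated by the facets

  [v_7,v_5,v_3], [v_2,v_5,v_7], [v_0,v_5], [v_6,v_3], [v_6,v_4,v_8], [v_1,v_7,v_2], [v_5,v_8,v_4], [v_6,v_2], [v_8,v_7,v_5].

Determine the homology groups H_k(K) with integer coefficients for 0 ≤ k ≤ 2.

H_0 ≅ Z,  H_1 ≅ Z^2,  H_2 = 0.

Order the vertices as v_0 < v_1 < v_2 < v_3 < v_4 < v_5 < v_6 < v_7 < v_8. Listing each simplex with vertices in this order, K has dimension 2 with simplices:

  0-simplices (9): [v_0], [v_1], [v_2], [v_3], [v_4], [v_5], [v_6], [v_7], [v_8]
  1-simplices (16): (16 of them)
  2-simplices (6): [v_1,v_2,v_7], [v_2,v_5,v_7], [v_3,v_5,v_7], [v_4,v_5,v_8], [v_4,v_6,v_8], [v_5,v_7,v_8]

Hence C_0 ≅ Z^9, C_1 ≅ Z^16, C_2 ≅ Z^6.

∂_1: C_1 → C_0 sends each edge [p,q] (with p < q) to q − p. For instance
  ∂[v_3,v_7] = [v_7] − [v_3].
The resulting 9×16 matrix has rank 8, and its Smith normal form has invariant factors (1,1,1,1,1,1,1,1).

∂_2: C_2 → C_1 sends each 2-simplex [p,q,r] to [q,r] − [p,r] + [p,q]. For instance
  ∂[v_4,v_6,v_8] = [v_6,v_8] − [v_4,v_8] + [v_4,v_6],
  ∂[v_1,v_2,v_7] = [v_2,v_7] − [v_1,v_7] + [v_1,v_2].
This gives a 16×6 integer matrix of rank 6; reducing to Smith normal form yields diagonal entries (1,1,1,1,1,1).

Reading off H_k = ker ∂_k / im ∂_{k+1}:

  H_0: rank C_0 − rank ∂_1 = 9 − 8 = 1, and the invariant factors of ∂_1 are all 1, so H_0 ≅ Z.
  H_1: rank ker ∂_1 − rank ∂_2 = (16 − 8) − 6 = 2, and the invariant factors of ∂_2 are all 1, so H_1 ≅ Z^2.
  H_2: rank ker ∂_2 − rank ∂_3 = (6 − 6) − 0 = 0, and there is no ∂_3, so H_2 ≅ 0.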